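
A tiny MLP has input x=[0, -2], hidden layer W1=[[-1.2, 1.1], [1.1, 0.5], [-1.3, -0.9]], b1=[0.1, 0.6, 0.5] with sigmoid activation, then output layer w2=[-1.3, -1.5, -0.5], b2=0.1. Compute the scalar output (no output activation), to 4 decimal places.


z1[0] = (-1.2)·(0) + (1.1)·(-2) + 0.1 = -2.1
z1[1] = (1.1)·(0) + (0.5)·(-2) + 0.6 = -0.4
z1[2] = (-1.3)·(0) + (-0.9)·(-2) + 0.5 = 2.3
h = sigmoid(z1) = [0.1091, 0.4013, 0.9089]
output = (-1.3)·(0.1091) + (-1.5)·(0.4013) + (-0.5)·(0.9089) + 0.1 = -1.0982

-1.0982


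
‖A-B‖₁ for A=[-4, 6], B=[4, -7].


d = |-4-4| + |6+ 7|
  = 8 + 13
  = 21

21


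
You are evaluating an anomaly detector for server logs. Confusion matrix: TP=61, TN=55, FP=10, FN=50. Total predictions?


Total = TP + TN + FP + FN
= 61 + 55 + 10 + 50
= 176
(Predicted positive: 71, predicted negative: 105)

176


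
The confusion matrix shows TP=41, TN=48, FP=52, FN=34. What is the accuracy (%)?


Accuracy = (TP+TN)/(TP+TN+FP+FN)
= (41+48)/(175)
= 89/175 = 50.86%

50.86%


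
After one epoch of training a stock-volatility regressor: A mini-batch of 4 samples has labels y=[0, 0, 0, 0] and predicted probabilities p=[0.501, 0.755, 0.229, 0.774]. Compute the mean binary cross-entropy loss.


L[0] = -ln(1-0.501) = -ln(0.499) = 0.6951
L[1] = -ln(1-0.755) = -ln(0.245) = 1.4065
L[2] = -ln(1-0.229) = -ln(0.771) = 0.2601
L[3] = -ln(1-0.774) = -ln(0.226) = 1.4872
mean = (0.6951 + 1.4065 + 0.2601 + 1.4872)/4 = 0.9622

0.9622


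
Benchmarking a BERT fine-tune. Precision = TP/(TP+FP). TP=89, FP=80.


Precision = TP/(TP+FP)
= 89/(89+80)
= 89/169 = 52.66%

52.66%


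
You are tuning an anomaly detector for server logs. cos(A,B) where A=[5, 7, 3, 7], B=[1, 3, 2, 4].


A·B = 5·1 + 7·3 + 3·2 + 7·4 = 60
‖A‖ = √132 = 11.4891, ‖B‖ = √30 = 5.4772
cos = 60/(√132·√30) = 60/√3960 = 0.9535

0.9535


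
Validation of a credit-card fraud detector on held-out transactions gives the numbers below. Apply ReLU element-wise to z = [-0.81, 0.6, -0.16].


ReLU(-0.81) = max(0, -0.81) = 0.0
ReLU(0.6) = max(0, 0.6) = 0.6
ReLU(-0.16) = max(0, -0.16) = 0.0
result = [0.0, 0.6, 0.0]

[0.0, 0.6, 0.0]


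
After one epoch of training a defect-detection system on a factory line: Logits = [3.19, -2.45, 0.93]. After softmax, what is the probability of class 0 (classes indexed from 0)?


Exponentials: e^3.19=24.2884, e^-2.45=0.0863, e^0.93=2.5345
Sum = 26.9092
Softmax = [0.9026, 0.0032, 0.0942]
p[0] = 24.2884/26.9092 = 0.9026

0.9026


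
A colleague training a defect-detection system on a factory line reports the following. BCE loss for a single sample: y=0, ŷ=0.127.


BCE = -[y·ln(p) + (1-y)·ln(1-p)]
= -0 - 1·ln(1-0.127)
= -ln(0.873) = 0.1358

0.1358


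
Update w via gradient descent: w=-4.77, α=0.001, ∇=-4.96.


w_new = w - α·∇
= -4.77 - 0.001·-4.96
= -4.77 + 0.00496
= -4.76504

-4.76504


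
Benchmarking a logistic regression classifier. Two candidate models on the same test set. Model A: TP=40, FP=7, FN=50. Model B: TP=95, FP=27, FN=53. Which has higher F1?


Model A: P=40/47=0.8511, R=40/90=0.4444, F1=2PR/(P+R)=2TP/(2TP+FP+FN)=80/137=0.5839
Model B: P=95/122=0.7787, R=95/148=0.6419, F1=2PR/(P+R)=2TP/(2TP+FP+FN)=190/270=0.7037
0.5839 < 0.7037 → Model B

Model B


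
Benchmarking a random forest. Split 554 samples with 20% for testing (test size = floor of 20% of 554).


Test = ⌊554·20/100⌋ = 110
Train = 554 - 110 = 444

Train: 444, Test: 110


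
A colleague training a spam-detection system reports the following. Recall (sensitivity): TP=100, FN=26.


Recall = TP/(TP+FN)
= 100/(100+26)
= 100/126 = 79.37%

79.37%


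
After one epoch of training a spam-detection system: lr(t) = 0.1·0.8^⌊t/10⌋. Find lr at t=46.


n_drops = ⌊46/10⌋ = 4
lr = 0.1·0.8^4 = 0.1·0.4096 = 0.04096

0.04096


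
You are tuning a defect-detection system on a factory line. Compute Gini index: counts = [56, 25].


Probabilities: [56/81, 25/81] ≈ [0.6914, 0.3086]
Σpᵢ² = (3136 + 625)/81² = 3761/6561
Gini = 1 - Σpᵢ² = 1 - 3761/6561 = 0.4268

0.4268


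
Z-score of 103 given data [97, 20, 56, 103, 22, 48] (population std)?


μ = 57.6667, σ = 32.6326
z = (103 - 57.6667)/32.6326 = 1.3892

1.3892


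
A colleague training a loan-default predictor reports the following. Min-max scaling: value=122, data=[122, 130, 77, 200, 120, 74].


min=74, max=200
(122-74)/(200-74) = 48/126 = 0.381

0.381


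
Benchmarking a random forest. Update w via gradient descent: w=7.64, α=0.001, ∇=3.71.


w_new = w - α·∇
= 7.64 - 0.001·3.71
= 7.64 - 0.00371
= 7.63629

7.63629


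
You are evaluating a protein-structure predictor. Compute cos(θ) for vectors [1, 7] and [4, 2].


A·B = 1·4 + 7·2 = 18
‖A‖ = √50 = 7.0711, ‖B‖ = √20 = 4.4721
cos = 18/(√50·√20) = 18/√1000 = 0.5692

0.5692


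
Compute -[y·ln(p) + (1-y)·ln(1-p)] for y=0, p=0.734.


BCE = -[y·ln(p) + (1-y)·ln(1-p)]
= -0 - 1·ln(1-0.734)
= -ln(0.266) = 1.3243

1.3243


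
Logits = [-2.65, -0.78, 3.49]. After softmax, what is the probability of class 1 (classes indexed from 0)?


Exponentials: e^-2.65=0.0707, e^-0.78=0.4584, e^3.49=32.7859
Sum = 33.315
Softmax = [0.0021, 0.0138, 0.9841]
p[1] = 0.4584/33.315 = 0.0138

0.0138


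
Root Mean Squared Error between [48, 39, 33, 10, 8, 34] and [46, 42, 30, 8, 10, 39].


MSE = 55/6 = 9.1667
RMSE = √(55/6) = 3.0277

3.0277


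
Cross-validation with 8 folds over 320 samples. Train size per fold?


Fold size = 320/8 = 40
Training per fold = 320 - 40 = 280

280


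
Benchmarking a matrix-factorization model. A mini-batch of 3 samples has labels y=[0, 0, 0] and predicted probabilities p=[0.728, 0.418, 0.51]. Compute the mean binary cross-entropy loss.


L[0] = -ln(1-0.728) = -ln(0.272) = 1.302
L[1] = -ln(1-0.418) = -ln(0.582) = 0.5413
L[2] = -ln(1-0.51) = -ln(0.49) = 0.7133
mean = (1.302 + 0.5413 + 0.7133)/3 = 0.8522

0.8522


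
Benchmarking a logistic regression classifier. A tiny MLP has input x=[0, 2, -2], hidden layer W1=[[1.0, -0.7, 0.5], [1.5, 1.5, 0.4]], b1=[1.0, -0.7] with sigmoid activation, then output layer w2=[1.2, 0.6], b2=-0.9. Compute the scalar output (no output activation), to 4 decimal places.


z1[0] = (1.0)·(0) + (-0.7)·(2) + (0.5)·(-2) + 1.0 = -1.4
z1[1] = (1.5)·(0) + (1.5)·(2) + (0.4)·(-2) - 0.7 = 1.5
h = sigmoid(z1) = [0.1978, 0.8176]
output = (1.2)·(0.1978) + (0.6)·(0.8176) - 0.9 = -0.1721

-0.1721


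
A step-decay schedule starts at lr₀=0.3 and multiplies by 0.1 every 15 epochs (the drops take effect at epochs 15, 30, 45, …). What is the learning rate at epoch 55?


n_drops = ⌊55/15⌋ = 3
lr = 0.3·0.1^3 = 0.3·0.001 = 0.0003

0.0003


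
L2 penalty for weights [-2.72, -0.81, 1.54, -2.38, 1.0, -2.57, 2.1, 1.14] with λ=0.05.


‖w‖₂² = (-2.72)² + (-0.81)² + (1.54)² + (-2.38)² + (1.0)² + (-2.57)² + (2.1)² + (1.14)²
     = 7.3984 + 0.6561 + 2.3716 + 5.6644 + 1 + 6.6049 + 4.41 + 1.2996
     = 29.405
λ·‖w‖₂² = 0.05·29.405 = 1.47025

1.47025


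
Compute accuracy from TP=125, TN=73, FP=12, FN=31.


Accuracy = (TP+TN)/(TP+TN+FP+FN)
= (125+73)/(241)
= 198/241 = 82.16%

82.16%


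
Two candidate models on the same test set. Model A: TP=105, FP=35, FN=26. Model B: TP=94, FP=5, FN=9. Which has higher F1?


Model A: P=105/140=0.75, R=105/131=0.8015, F1=2PR/(P+R)=2TP/(2TP+FP+FN)=210/271=0.7749
Model B: P=94/99=0.9495, R=94/103=0.9126, F1=2PR/(P+R)=2TP/(2TP+FP+FN)=188/202=0.9307
0.7749 < 0.9307 → Model B

Model B


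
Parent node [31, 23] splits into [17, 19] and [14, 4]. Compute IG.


Parent = [31, 23], H_parent = 0.9841
H_left = 0.9978 (n=36), H_right = 0.7642 (n=18)
H_children = (36/54)·0.9978 + (18/54)·0.7642 = 0.9199
IG = 0.9841 - 0.9199 = 0.0642

0.0642


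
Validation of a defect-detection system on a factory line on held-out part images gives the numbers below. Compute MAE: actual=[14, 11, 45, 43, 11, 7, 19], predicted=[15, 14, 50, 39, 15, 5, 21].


Absolute errors: |14-15|=1, |11-14|=3, |45-50|=5, |43-39|=4, |11-15|=4, |7-5|=2, |19-21|=2
Sum = 21
MAE = 21/7 = 3

3


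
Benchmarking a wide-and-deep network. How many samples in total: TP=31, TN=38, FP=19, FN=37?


Total = TP + TN + FP + FN
= 31 + 38 + 19 + 37
= 125
(Predicted positive: 50, predicted negative: 75)

125


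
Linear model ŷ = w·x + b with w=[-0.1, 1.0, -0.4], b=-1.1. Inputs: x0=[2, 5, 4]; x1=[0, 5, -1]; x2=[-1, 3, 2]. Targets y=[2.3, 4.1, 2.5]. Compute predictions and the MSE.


ŷ0 = (-0.1)·(2) + (1.0)·(5) + (-0.4)·(4) - 1.1 = 2.1
ŷ1 = (-0.1)·(0) + (1.0)·(5) + (-0.4)·(-1) - 1.1 = 4.3
ŷ2 = (-0.1)·(-1) + (1.0)·(3) + (-0.4)·(2) - 1.1 = 1.2
errors² = [0.04, 0.04, 1.69]
MSE = 1.7700/3 = 0.59

0.59


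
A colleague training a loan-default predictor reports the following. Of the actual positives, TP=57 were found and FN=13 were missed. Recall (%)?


Recall = TP/(TP+FN)
= 57/(57+13)
= 57/70 = 81.43%

81.43%


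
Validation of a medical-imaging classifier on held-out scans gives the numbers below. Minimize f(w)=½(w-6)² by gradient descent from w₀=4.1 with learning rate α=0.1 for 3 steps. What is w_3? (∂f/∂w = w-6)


step 1: grad = 4.1-6 = -1.9; w = 4.1 - 0.1·(-1.9) = 4.29
step 2: grad = 4.29-6 = -1.71; w = 4.29 - 0.1·(-1.71) = 4.461
step 3: grad = 4.461-6 = -1.539; w = 4.461 - 0.1·(-1.539) = 4.6149

4.6149


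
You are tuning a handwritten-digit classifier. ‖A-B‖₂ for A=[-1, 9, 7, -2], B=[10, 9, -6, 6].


d = √((-1-10)² + (9-9)² + (7+ 6)² + (-2-6)²)
  = √(121 + 0 + 169 + 64)
  = √354 = 18.8149

18.8149


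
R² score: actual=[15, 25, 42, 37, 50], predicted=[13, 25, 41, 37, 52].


ȳ = 33.8
SS_res = Σ(y-ŷ)² = 9
SS_tot = Σ(y-ȳ)² = 770.8
R² = 1 - SS_res/SS_tot = 1 - 0.0117 = 0.9883

0.9883


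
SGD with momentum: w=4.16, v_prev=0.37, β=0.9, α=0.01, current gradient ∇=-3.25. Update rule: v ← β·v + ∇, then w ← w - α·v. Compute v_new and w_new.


v_new = 0.9·0.37 - 3.25 = 0.333 - 3.25 = -2.917
w_new = 4.16 - 0.01·-2.917 = 4.16 + 0.02917 = 4.18917

v_new=-2.917, w_new=4.18917


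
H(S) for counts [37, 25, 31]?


Probabilities: [37/93, 25/93, 31/93] ≈ [0.3978, 0.2688, 0.3333]
H = -((37/93)·log₂(37/93) + (25/93)·log₂(25/93) + (31/93)·log₂(31/93))
  = 1.5668 bits

1.5668 bits


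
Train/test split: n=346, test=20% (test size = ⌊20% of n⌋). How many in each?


Test = ⌊346·20/100⌋ = 69
Train = 346 - 69 = 277

Train: 277, Test: 69


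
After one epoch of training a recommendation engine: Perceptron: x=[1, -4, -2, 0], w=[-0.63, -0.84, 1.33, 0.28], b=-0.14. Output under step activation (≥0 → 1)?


z = (1)·(-0.63) + (-4)·(-0.84) + (-2)·(1.33) + (0)·(0.28) - 0.14
  = -0.07
step(z) = 0 (z<0)

0


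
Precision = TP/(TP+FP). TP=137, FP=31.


Precision = TP/(TP+FP)
= 137/(137+31)
= 137/168 = 81.55%

81.55%


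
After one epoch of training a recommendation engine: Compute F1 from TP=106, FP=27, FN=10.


Precision = 106/133 = 0.797
Recall = 106/116 = 0.9138
F1 = 2·P·R/(P+R) = 2·TP/(2·TP+FP+FN) = 212/(212+27+10) = 212/249 = 0.8514

0.8514


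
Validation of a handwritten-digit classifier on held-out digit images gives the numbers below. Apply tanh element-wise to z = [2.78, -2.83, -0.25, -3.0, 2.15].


tanh(2.78) = 0.9923
tanh(-2.83) = -0.9931
tanh(-0.25) = -0.2449
tanh(-3.0) = -0.9951
tanh(2.15) = 0.9732
result = [0.9923, -0.9931, -0.2449, -0.9951, 0.9732]

[0.9923, -0.9931, -0.2449, -0.9951, 0.9732]


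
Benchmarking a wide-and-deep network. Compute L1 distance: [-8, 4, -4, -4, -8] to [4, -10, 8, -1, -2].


d = |-8-4| + |4+ 10| + |-4-8| + |-4+ 1| + |-8+ 2|
  = 12 + 14 + 12 + 3 + 6
  = 47

47


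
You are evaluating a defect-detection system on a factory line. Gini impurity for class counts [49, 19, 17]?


Probabilities: [49/85, 19/85, 17/85] ≈ [0.5765, 0.2235, 0.2]
Σpᵢ² = (2401 + 361 + 289)/85² = 3051/7225
Gini = 1 - Σpᵢ² = 1 - 3051/7225 = 0.5777

0.5777


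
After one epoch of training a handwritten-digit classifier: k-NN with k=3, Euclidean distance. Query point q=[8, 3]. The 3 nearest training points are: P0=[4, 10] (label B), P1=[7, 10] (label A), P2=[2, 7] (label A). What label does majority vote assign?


d(q,P0) = 8.0623  (label B)
d(q,P1) = 7.0711  (label A)
d(q,P2) = 7.2111  (label A)
Votes: A=2, B=1
Majority → A

A


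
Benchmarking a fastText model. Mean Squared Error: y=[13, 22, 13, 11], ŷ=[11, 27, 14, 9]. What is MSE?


Squared errors: (13-11)²=4, (22-27)²=25, (13-14)²=1, (11-9)²=4
Sum = 34
MSE = 34/4 = 17/2

17/2


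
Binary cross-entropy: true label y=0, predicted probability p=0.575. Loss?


BCE = -[y·ln(p) + (1-y)·ln(1-p)]
= -0 - 1·ln(1-0.575)
= -ln(0.425) = 0.8557

0.8557


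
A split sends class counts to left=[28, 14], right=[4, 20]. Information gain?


Parent = [32, 34], H_parent = 0.9993
H_left = 0.9183 (n=42), H_right = 0.65 (n=24)
H_children = (42/66)·0.9183 + (24/66)·0.65 = 0.8207
IG = 0.9993 - 0.8207 = 0.1786

0.1786


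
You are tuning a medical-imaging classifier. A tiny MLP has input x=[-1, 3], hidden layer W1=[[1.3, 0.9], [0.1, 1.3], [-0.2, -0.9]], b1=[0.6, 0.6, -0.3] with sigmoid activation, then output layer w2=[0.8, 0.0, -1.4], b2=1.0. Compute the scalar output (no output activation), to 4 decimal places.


z1[0] = (1.3)·(-1) + (0.9)·(3) + 0.6 = 2.0
z1[1] = (0.1)·(-1) + (1.3)·(3) + 0.6 = 4.4
z1[2] = (-0.2)·(-1) + (-0.9)·(3) - 0.3 = -2.8
h = sigmoid(z1) = [0.8808, 0.9879, 0.0573]
output = (0.8)·(0.8808) + (0.0)·(0.9879) + (-1.4)·(0.0573) + 1.0 = 1.6244

1.6244


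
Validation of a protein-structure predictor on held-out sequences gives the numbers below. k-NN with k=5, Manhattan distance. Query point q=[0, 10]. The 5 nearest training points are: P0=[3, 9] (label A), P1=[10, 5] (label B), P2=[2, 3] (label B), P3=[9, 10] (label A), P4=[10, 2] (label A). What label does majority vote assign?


d(q,P0) = 4  (label A)
d(q,P1) = 15  (label B)
d(q,P2) = 9  (label B)
d(q,P3) = 9  (label A)
d(q,P4) = 18  (label A)
Votes: A=3, B=2
Majority → A

A


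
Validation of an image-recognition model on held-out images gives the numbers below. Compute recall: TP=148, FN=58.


Recall = TP/(TP+FN)
= 148/(148+58)
= 148/206 = 71.84%

71.84%


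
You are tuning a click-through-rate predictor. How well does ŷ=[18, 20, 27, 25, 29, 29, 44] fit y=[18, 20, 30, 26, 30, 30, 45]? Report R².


ȳ = 28.4286
SS_res = Σ(y-ŷ)² = 13
SS_tot = Σ(y-ȳ)² = 467.71
R² = 1 - SS_res/SS_tot = 1 - 0.0278 = 0.9722

0.9722


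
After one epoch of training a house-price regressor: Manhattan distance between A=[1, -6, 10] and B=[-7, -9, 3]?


d = |1+ 7| + |-6+ 9| + |10-3|
  = 8 + 3 + 7
  = 18

18


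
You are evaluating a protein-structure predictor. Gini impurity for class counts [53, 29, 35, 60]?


Probabilities: [53/177, 29/177, 35/177, 60/177] ≈ [0.2994, 0.1638, 0.1977, 0.339]
Σpᵢ² = (2809 + 841 + 1225 + 3600)/177² = 8475/31329
Gini = 1 - Σpᵢ² = 1 - 8475/31329 = 0.7295

0.7295


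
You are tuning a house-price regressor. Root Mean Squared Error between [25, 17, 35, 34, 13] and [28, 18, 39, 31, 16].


MSE = 44/5 = 8.8
RMSE = √(44/5) = 2.9665

2.9665


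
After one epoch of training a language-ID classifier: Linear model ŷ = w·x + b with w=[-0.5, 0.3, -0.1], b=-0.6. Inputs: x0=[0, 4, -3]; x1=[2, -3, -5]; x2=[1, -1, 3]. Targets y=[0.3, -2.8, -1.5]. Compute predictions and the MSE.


ŷ0 = (-0.5)·(0) + (0.3)·(4) + (-0.1)·(-3) - 0.6 = 0.9
ŷ1 = (-0.5)·(2) + (0.3)·(-3) + (-0.1)·(-5) - 0.6 = -2.0
ŷ2 = (-0.5)·(1) + (0.3)·(-1) + (-0.1)·(3) - 0.6 = -1.7
errors² = [0.36, 0.64, 0.04]
MSE = 1.0400/3 = 0.3467

0.3467


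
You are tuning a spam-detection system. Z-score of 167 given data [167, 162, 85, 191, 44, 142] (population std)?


μ = 131.8333, σ = 51.0863
z = (167 - 131.8333)/51.0863 = 0.6884

0.6884


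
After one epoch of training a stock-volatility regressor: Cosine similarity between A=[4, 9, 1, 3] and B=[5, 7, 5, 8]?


A·B = 4·5 + 9·7 + 1·5 + 3·8 = 112
‖A‖ = √107 = 10.3441, ‖B‖ = √163 = 12.7671
cos = 112/(√107·√163) = 112/√17441 = 0.8481

0.8481


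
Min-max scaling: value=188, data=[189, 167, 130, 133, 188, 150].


min=130, max=189
(188-130)/(189-130) = 58/59 = 0.9831

0.9831


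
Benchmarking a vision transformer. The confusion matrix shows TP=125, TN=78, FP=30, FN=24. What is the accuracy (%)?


Accuracy = (TP+TN)/(TP+TN+FP+FN)
= (125+78)/(257)
= 203/257 = 78.99%

78.99%


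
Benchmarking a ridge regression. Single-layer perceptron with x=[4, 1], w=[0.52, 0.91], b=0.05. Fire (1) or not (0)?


z = (4)·(0.52) + (1)·(0.91) + 0.05
  = 3.04
step(z) = 1 (z≥0)

1


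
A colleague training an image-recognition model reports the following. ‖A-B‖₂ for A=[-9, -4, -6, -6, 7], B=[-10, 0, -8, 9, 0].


d = √((-9+ 10)² + (-4-0)² + (-6+ 8)² + (-6-9)² + (7-0)²)
  = √(1 + 16 + 4 + 225 + 49)
  = √295 = 17.1756

17.1756


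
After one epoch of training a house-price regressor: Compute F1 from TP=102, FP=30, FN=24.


Precision = 102/132 = 0.7727
Recall = 102/126 = 0.8095
F1 = 2·P·R/(P+R) = 2·TP/(2·TP+FP+FN) = 204/(204+30+24) = 204/258 = 0.7907

0.7907


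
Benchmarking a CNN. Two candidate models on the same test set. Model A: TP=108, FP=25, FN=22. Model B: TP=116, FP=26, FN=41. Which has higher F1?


Model A: P=108/133=0.812, R=108/130=0.8308, F1=2PR/(P+R)=2TP/(2TP+FP+FN)=216/263=0.8213
Model B: P=116/142=0.8169, R=116/157=0.7389, F1=2PR/(P+R)=2TP/(2TP+FP+FN)=232/299=0.7759
0.8213 > 0.7759 → Model A

Model A


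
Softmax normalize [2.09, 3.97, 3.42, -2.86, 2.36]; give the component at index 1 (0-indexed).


Exponentials: e^2.09=8.0849, e^3.97=52.9845, e^3.42=30.5694, e^-2.86=0.0573, e^2.36=10.591
Sum = 102.2871
Softmax = [0.079, 0.518, 0.2989, 0.0006, 0.1035]
p[1] = 52.9845/102.2871 = 0.518

0.518


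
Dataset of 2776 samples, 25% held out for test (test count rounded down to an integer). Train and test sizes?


Test = ⌊2776·25/100⌋ = 694
Train = 2776 - 694 = 2082

Train: 2082, Test: 694


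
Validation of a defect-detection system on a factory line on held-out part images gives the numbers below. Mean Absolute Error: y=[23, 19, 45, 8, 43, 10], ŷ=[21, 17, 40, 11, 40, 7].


Absolute errors: |23-21|=2, |19-17|=2, |45-40|=5, |8-11|=3, |43-40|=3, |10-7|=3
Sum = 18
MAE = 18/6 = 3

3


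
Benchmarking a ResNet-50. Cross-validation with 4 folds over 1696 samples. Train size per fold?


Fold size = 1696/4 = 424
Training per fold = 1696 - 424 = 1272

1272


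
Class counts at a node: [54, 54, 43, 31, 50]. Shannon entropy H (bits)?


Probabilities: [54/232, 54/232, 43/232, 31/232, 50/232] ≈ [0.2328, 0.2328, 0.1853, 0.1336, 0.2155]
H = -((54/232)·log₂(54/232) + (54/232)·log₂(54/232) + (43/232)·log₂(43/232) + (31/232)·log₂(31/232) + (50/232)·log₂(50/232))
  = 2.2949 bits

2.2949 bits


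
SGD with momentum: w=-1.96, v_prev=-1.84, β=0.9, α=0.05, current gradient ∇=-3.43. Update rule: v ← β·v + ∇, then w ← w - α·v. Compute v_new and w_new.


v_new = 0.9·-1.84 - 3.43 = -1.656 - 3.43 = -5.086
w_new = -1.96 - 0.05·-5.086 = -1.96 + 0.2543 = -1.7057

v_new=-5.086, w_new=-1.7057


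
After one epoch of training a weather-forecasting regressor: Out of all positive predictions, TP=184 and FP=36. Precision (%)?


Precision = TP/(TP+FP)
= 184/(184+36)
= 184/220 = 83.64%

83.64%


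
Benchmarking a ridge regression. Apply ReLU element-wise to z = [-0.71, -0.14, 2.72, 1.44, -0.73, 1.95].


ReLU(-0.71) = max(0, -0.71) = 0.0
ReLU(-0.14) = max(0, -0.14) = 0.0
ReLU(2.72) = max(0, 2.72) = 2.72
ReLU(1.44) = max(0, 1.44) = 1.44
ReLU(-0.73) = max(0, -0.73) = 0.0
ReLU(1.95) = max(0, 1.95) = 1.95
result = [0.0, 0.0, 2.72, 1.44, 0.0, 1.95]

[0.0, 0.0, 2.72, 1.44, 0.0, 1.95]


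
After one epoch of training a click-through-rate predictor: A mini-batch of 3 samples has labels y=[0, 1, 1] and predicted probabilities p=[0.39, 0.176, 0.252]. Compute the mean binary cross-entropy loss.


L[0] = -ln(1-0.39) = -ln(0.61) = 0.4943
L[1] = -ln(0.176) = 1.7373
L[2] = -ln(0.252) = 1.3783
mean = (0.4943 + 1.7373 + 1.3783)/3 = 1.2033

1.2033


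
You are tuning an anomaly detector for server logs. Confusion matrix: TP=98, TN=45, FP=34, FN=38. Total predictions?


Total = TP + TN + FP + FN
= 98 + 45 + 34 + 38
= 215
(Predicted positive: 132, predicted negative: 83)

215


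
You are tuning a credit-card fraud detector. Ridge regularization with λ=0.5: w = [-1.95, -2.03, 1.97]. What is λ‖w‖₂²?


‖w‖₂² = (-1.95)² + (-2.03)² + (1.97)²
     = 3.8025 + 4.1209 + 3.8809
     = 11.8043
λ·‖w‖₂² = 0.5·11.8043 = 5.90215

5.90215


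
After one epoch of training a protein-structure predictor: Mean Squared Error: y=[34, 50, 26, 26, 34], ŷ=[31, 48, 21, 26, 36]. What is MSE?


Squared errors: (34-31)²=9, (50-48)²=4, (26-21)²=25, (26-26)²=0, (34-36)²=4
Sum = 42
MSE = 42/5 = 42/5

42/5


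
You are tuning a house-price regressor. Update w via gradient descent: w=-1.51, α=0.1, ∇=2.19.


w_new = w - α·∇
= -1.51 - 0.1·2.19
= -1.51 - 0.219
= -1.729

-1.729


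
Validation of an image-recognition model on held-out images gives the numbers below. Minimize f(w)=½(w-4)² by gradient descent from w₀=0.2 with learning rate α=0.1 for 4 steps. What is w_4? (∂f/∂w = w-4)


step 1: grad = 0.2-4 = -3.8; w = 0.2 - 0.1·(-3.8) = 0.58
step 2: grad = 0.58-4 = -3.42; w = 0.58 - 0.1·(-3.42) = 0.922
step 3: grad = 0.922-4 = -3.078; w = 0.922 - 0.1·(-3.078) = 1.2298
step 4: grad = 1.2298-4 = -2.7702; w = 1.2298 - 0.1·(-2.7702) = 1.50682

1.50682


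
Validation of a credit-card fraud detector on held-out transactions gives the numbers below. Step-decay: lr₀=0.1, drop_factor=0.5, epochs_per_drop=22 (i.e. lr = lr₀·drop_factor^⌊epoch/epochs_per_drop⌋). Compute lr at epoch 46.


n_drops = ⌊46/22⌋ = 2
lr = 0.1·0.5^2 = 0.1·0.25 = 0.025

0.025


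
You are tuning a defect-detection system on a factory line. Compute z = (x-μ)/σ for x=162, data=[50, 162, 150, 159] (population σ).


μ = 130.25, σ = 46.5423
z = (162 - 130.25)/46.5423 = 0.6822

0.6822


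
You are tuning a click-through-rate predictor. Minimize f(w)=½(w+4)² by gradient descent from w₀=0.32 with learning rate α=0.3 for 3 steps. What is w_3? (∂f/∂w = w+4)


step 1: grad = 0.32+4 = 4.32; w = 0.32 - 0.3·(4.32) = -0.976
step 2: grad = -0.976+4 = 3.024; w = -0.976 - 0.3·(3.024) = -1.8832
step 3: grad = -1.8832+4 = 2.1168; w = -1.8832 - 0.3·(2.1168) = -2.51824

-2.51824


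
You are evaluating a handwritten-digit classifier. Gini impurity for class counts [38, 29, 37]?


Probabilities: [38/104, 29/104, 37/104] ≈ [0.3654, 0.2788, 0.3558]
Σpᵢ² = (1444 + 841 + 1369)/104² = 3654/10816
Gini = 1 - Σpᵢ² = 1 - 3654/10816 = 0.6622

0.6622


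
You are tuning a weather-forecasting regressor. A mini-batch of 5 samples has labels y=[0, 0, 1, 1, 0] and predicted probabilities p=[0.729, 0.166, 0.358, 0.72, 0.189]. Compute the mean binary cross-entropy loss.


L[0] = -ln(1-0.729) = -ln(0.271) = 1.3056
L[1] = -ln(1-0.166) = -ln(0.834) = 0.1815
L[2] = -ln(0.358) = 1.0272
L[3] = -ln(0.72) = 0.3285
L[4] = -ln(1-0.189) = -ln(0.811) = 0.2095
mean = (1.3056 + 0.1815 + 1.0272 + 0.3285 + 0.2095)/5 = 0.6105

0.6105


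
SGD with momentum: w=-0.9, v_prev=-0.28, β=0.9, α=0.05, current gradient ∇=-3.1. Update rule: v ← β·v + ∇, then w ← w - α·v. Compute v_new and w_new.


v_new = 0.9·-0.28 - 3.1 = -0.252 - 3.1 = -3.352
w_new = -0.9 - 0.05·-3.352 = -0.9 + 0.1676 = -0.7324

v_new=-3.352, w_new=-0.7324


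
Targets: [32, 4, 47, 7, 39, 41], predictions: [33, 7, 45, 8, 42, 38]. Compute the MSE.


Squared errors: (32-33)²=1, (4-7)²=9, (47-45)²=4, (7-8)²=1, (39-42)²=9, (41-38)²=9
Sum = 33
MSE = 33/6 = 11/2

11/2


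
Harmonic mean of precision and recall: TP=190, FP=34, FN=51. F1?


Precision = 190/224 = 0.8482
Recall = 190/241 = 0.7884
F1 = 2·P·R/(P+R) = 2·TP/(2·TP+FP+FN) = 380/(380+34+51) = 380/465 = 0.8172

0.8172


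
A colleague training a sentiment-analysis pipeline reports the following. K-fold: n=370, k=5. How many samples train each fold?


Fold size = 370/5 = 74
Training per fold = 370 - 74 = 296

296


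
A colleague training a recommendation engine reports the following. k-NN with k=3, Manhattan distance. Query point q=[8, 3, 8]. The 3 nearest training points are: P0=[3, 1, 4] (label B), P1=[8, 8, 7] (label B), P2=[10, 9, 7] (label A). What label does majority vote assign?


d(q,P0) = 11  (label B)
d(q,P1) = 6  (label B)
d(q,P2) = 9  (label A)
Votes: A=1, B=2
Majority → B

B


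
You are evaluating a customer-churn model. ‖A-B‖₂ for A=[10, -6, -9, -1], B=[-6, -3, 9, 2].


d = √((10+ 6)² + (-6+ 3)² + (-9-9)² + (-1-2)²)
  = √(256 + 9 + 324 + 9)
  = √598 = 24.454

24.454


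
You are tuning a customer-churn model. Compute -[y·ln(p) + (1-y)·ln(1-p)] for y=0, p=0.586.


BCE = -[y·ln(p) + (1-y)·ln(1-p)]
= -0 - 1·ln(1-0.586)
= -ln(0.414) = 0.8819

0.8819


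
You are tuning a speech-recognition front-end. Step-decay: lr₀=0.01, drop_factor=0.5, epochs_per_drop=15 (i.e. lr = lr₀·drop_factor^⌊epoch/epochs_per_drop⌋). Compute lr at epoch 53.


n_drops = ⌊53/15⌋ = 3
lr = 0.01·0.5^3 = 0.01·0.125 = 0.00125

0.00125


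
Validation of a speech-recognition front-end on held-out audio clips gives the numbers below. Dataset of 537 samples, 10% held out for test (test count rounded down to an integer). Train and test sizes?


Test = ⌊537·10/100⌋ = 53
Train = 537 - 53 = 484

Train: 484, Test: 53


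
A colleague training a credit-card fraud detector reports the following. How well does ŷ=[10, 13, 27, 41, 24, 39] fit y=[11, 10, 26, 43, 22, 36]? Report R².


ȳ = 24.6667
SS_res = Σ(y-ŷ)² = 28
SS_tot = Σ(y-ȳ)² = 875.33
R² = 1 - SS_res/SS_tot = 1 - 0.032 = 0.968

0.968


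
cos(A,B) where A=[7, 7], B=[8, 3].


A·B = 7·8 + 7·3 = 77
‖A‖ = √98 = 9.8995, ‖B‖ = √73 = 8.544
cos = 77/(√98·√73) = 77/√7154 = 0.9104

0.9104


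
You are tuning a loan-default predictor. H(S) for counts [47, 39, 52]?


Probabilities: [47/138, 39/138, 52/138] ≈ [0.3406, 0.2826, 0.3768]
H = -((47/138)·log₂(47/138) + (39/138)·log₂(39/138) + (52/138)·log₂(52/138))
  = 1.5751 bits

1.5751 bits


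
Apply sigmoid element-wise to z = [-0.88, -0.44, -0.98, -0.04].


σ(-0.88) = 1/(1+e^0.88) = 0.2932
σ(-0.44) = 1/(1+e^0.44) = 0.3917
σ(-0.98) = 1/(1+e^0.98) = 0.2729
σ(-0.04) = 1/(1+e^0.04) = 0.49
result = [0.2932, 0.3917, 0.2729, 0.49]

[0.2932, 0.3917, 0.2729, 0.49]


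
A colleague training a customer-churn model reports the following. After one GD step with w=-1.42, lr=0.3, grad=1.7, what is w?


w_new = w - α·∇
= -1.42 - 0.3·1.7
= -1.42 - 0.51
= -1.93

-1.93


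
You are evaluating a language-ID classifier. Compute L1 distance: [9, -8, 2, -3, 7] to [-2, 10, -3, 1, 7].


d = |9+ 2| + |-8-10| + |2+ 3| + |-3-1| + |7-7|
  = 11 + 18 + 5 + 4 + 0
  = 38

38


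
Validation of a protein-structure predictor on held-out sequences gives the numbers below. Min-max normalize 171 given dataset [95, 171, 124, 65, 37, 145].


min=37, max=171
(171-37)/(171-37) = 134/134 = 1.0

1.0


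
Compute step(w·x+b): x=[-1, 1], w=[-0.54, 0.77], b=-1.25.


z = (-1)·(-0.54) + (1)·(0.77) - 1.25
  = 0.06
step(z) = 1 (z≥0)

1


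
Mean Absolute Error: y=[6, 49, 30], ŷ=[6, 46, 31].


Absolute errors: |6-6|=0, |49-46|=3, |30-31|=1
Sum = 4
MAE = 4/3 = 4/3

4/3


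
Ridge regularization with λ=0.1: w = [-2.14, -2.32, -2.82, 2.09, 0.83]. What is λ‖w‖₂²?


‖w‖₂² = (-2.14)² + (-2.32)² + (-2.82)² + (2.09)² + (0.83)²
     = 4.5796 + 5.3824 + 7.9524 + 4.3681 + 0.6889
     = 22.9714
λ·‖w‖₂² = 0.1·22.9714 = 2.29714

2.29714


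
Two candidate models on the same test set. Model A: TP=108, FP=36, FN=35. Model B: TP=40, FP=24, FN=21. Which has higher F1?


Model A: P=108/144=0.75, R=108/143=0.7552, F1=2PR/(P+R)=2TP/(2TP+FP+FN)=216/287=0.7526
Model B: P=40/64=0.625, R=40/61=0.6557, F1=2PR/(P+R)=2TP/(2TP+FP+FN)=80/125=0.64
0.7526 > 0.64 → Model A

Model A


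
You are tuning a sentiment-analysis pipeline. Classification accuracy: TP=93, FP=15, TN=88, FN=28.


Accuracy = (TP+TN)/(TP+TN+FP+FN)
= (93+88)/(224)
= 181/224 = 80.8%

80.8%


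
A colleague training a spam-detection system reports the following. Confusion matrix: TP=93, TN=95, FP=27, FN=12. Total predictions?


Total = TP + TN + FP + FN
= 93 + 95 + 27 + 12
= 227
(Predicted positive: 120, predicted negative: 107)

227


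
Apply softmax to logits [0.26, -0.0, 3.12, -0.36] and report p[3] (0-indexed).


Exponentials: e^0.26=1.2969, e^-0.0=1, e^3.12=22.6464, e^-0.36=0.6977
Sum = 25.641
Softmax = [0.0506, 0.039, 0.8832, 0.0272]
p[3] = 0.6977/25.641 = 0.0272

0.0272


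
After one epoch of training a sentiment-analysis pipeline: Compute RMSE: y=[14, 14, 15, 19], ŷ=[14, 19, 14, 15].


MSE = 42/4 = 10.5
RMSE = √(42/4) = 3.2404

3.2404


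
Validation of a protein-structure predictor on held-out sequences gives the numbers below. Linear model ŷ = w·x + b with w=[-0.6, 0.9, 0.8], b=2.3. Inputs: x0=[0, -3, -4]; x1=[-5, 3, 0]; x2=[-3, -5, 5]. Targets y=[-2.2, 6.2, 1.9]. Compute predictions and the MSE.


ŷ0 = (-0.6)·(0) + (0.9)·(-3) + (0.8)·(-4) + 2.3 = -3.6
ŷ1 = (-0.6)·(-5) + (0.9)·(3) + (0.8)·(0) + 2.3 = 8.0
ŷ2 = (-0.6)·(-3) + (0.9)·(-5) + (0.8)·(5) + 2.3 = 3.6
errors² = [1.96, 3.24, 2.89]
MSE = 8.0900/3 = 2.6967

2.6967


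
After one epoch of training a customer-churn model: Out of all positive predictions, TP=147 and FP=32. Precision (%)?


Precision = TP/(TP+FP)
= 147/(147+32)
= 147/179 = 82.12%

82.12%


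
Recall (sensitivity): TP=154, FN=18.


Recall = TP/(TP+FN)
= 154/(154+18)
= 154/172 = 89.53%

89.53%


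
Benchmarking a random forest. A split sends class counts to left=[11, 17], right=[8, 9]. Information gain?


Parent = [19, 26], H_parent = 0.9825
H_left = 0.9666 (n=28), H_right = 0.9975 (n=17)
H_children = (28/45)·0.9666 + (17/45)·0.9975 = 0.9783
IG = 0.9825 - 0.9783 = 0.0042

0.0042


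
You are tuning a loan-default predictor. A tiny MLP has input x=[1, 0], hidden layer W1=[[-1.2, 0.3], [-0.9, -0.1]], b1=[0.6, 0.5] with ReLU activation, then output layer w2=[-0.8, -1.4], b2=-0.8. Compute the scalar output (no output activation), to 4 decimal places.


z1[0] = (-1.2)·(1) + (0.3)·(0) + 0.6 = -0.6
z1[1] = (-0.9)·(1) + (-0.1)·(0) + 0.5 = -0.4
h = ReLU(z1) = [0.0, 0.0]
output = (-0.8)·(0.0) + (-1.4)·(0.0) - 0.8 = -0.8

-0.8


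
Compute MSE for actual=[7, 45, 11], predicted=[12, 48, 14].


Squared errors: (7-12)²=25, (45-48)²=9, (11-14)²=9
Sum = 43
MSE = 43/3 = 43/3

43/3


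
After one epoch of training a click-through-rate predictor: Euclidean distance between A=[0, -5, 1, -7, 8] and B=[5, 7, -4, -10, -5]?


d = √((0-5)² + (-5-7)² + (1+ 4)² + (-7+ 10)² + (8+ 5)²)
  = √(25 + 144 + 25 + 9 + 169)
  = √372 = 19.2873

19.2873


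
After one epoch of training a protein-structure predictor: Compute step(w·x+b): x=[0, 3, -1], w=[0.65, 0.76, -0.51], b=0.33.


z = (0)·(0.65) + (3)·(0.76) + (-1)·(-0.51) + 0.33
  = 3.12
step(z) = 1 (z≥0)

1


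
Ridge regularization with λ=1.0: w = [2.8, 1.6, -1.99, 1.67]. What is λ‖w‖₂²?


‖w‖₂² = (2.8)² + (1.6)² + (-1.99)² + (1.67)²
     = 7.84 + 2.56 + 3.9601 + 2.7889
     = 17.149
λ·‖w‖₂² = 1.0·17.149 = 17.149

17.149


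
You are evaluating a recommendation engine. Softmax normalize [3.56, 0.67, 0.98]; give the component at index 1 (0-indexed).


Exponentials: e^3.56=35.1632, e^0.67=1.9542, e^0.98=2.6645
Sum = 39.7819
Softmax = [0.8839, 0.0491, 0.067]
p[1] = 1.9542/39.7819 = 0.0491

0.0491


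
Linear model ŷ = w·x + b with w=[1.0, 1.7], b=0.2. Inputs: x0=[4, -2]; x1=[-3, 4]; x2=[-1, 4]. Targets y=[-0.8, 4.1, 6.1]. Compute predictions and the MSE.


ŷ0 = (1.0)·(4) + (1.7)·(-2) + 0.2 = 0.8
ŷ1 = (1.0)·(-3) + (1.7)·(4) + 0.2 = 4.0
ŷ2 = (1.0)·(-1) + (1.7)·(4) + 0.2 = 6.0
errors² = [2.56, 0.01, 0.01]
MSE = 2.5800/3 = 0.86

0.86


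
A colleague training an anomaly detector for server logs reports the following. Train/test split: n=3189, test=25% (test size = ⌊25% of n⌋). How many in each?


Test = ⌊3189·25/100⌋ = 797
Train = 3189 - 797 = 2392

Train: 2392, Test: 797


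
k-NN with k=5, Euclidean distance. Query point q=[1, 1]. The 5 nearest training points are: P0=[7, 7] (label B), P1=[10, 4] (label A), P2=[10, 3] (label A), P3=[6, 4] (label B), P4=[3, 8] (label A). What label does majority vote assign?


d(q,P0) = 8.4853  (label B)
d(q,P1) = 9.4868  (label A)
d(q,P2) = 9.2195  (label A)
d(q,P3) = 5.831  (label B)
d(q,P4) = 7.2801  (label A)
Votes: A=3, B=2
Majority → A

A


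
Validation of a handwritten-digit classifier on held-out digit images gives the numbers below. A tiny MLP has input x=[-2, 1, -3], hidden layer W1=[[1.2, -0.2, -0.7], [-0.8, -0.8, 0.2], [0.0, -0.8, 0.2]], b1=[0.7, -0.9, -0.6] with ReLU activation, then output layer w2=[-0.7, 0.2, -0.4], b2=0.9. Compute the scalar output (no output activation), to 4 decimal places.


z1[0] = (1.2)·(-2) + (-0.2)·(1) + (-0.7)·(-3) + 0.7 = 0.2
z1[1] = (-0.8)·(-2) + (-0.8)·(1) + (0.2)·(-3) - 0.9 = -0.7
z1[2] = (0.0)·(-2) + (-0.8)·(1) + (0.2)·(-3) - 0.6 = -2.0
h = ReLU(z1) = [0.2, 0.0, 0.0]
output = (-0.7)·(0.2) + (0.2)·(0.0) + (-0.4)·(0.0) + 0.9 = 0.76

0.76


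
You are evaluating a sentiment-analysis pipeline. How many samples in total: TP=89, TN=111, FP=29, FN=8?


Total = TP + TN + FP + FN
= 89 + 111 + 29 + 8
= 237
(Predicted positive: 118, predicted negative: 119)

237


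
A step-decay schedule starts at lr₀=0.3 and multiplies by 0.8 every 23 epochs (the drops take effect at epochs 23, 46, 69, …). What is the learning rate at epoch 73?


n_drops = ⌊73/23⌋ = 3
lr = 0.3·0.8^3 = 0.3·0.512 = 0.1536

0.1536


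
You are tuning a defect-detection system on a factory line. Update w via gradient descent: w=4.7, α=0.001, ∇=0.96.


w_new = w - α·∇
= 4.7 - 0.001·0.96
= 4.7 - 0.00096
= 4.69904

4.69904


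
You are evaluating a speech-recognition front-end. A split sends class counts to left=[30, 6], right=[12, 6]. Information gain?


Parent = [42, 12], H_parent = 0.7642
H_left = 0.65 (n=36), H_right = 0.9183 (n=18)
H_children = (36/54)·0.65 + (18/54)·0.9183 = 0.7394
IG = 0.7642 - 0.7394 = 0.0248

0.0248


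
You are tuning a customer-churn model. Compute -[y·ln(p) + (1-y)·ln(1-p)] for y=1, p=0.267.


BCE = -[y·ln(p) + (1-y)·ln(1-p)]
= -1·ln(0.267) - 0
= -ln(0.267) = 1.3205

1.3205


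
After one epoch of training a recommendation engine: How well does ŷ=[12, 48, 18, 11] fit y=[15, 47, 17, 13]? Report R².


ȳ = 23
SS_res = Σ(y-ŷ)² = 15
SS_tot = Σ(y-ȳ)² = 776
R² = 1 - SS_res/SS_tot = 1 - 0.0193 = 0.9807

0.9807


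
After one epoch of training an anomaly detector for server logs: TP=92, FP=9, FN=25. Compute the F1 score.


Precision = 92/101 = 0.9109
Recall = 92/117 = 0.7863
F1 = 2·P·R/(P+R) = 2·TP/(2·TP+FP+FN) = 184/(184+9+25) = 184/218 = 0.844

0.844


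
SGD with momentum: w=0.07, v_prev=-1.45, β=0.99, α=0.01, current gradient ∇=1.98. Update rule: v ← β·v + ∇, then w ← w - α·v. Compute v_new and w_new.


v_new = 0.99·-1.45 + 1.98 = -1.4355 + 1.98 = 0.5445
w_new = 0.07 - 0.01·0.5445 = 0.07 - 0.005445 = 0.064555

v_new=0.5445, w_new=0.064555


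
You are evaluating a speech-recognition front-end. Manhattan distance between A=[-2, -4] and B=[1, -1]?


d = |-2-1| + |-4+ 1|
  = 3 + 3
  = 6

6


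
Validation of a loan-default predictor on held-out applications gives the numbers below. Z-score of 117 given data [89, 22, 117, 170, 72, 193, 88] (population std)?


μ = 107.2857, σ = 54.2474
z = (117 - 107.2857)/54.2474 = 0.1791

0.1791


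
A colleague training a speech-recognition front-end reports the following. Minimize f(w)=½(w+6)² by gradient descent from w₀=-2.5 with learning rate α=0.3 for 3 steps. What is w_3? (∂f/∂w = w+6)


step 1: grad = -2.5+6 = 3.5; w = -2.5 - 0.3·(3.5) = -3.55
step 2: grad = -3.55+6 = 2.45; w = -3.55 - 0.3·(2.45) = -4.285
step 3: grad = -4.285+6 = 1.715; w = -4.285 - 0.3·(1.715) = -4.7995

-4.7995


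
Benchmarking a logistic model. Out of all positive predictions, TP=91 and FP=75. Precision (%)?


Precision = TP/(TP+FP)
= 91/(91+75)
= 91/166 = 54.82%

54.82%


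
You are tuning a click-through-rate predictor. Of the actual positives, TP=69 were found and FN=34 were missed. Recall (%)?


Recall = TP/(TP+FN)
= 69/(69+34)
= 69/103 = 66.99%

66.99%


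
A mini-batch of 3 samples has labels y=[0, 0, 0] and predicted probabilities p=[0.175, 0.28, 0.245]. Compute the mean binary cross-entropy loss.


L[0] = -ln(1-0.175) = -ln(0.825) = 0.1924
L[1] = -ln(1-0.28) = -ln(0.72) = 0.3285
L[2] = -ln(1-0.245) = -ln(0.755) = 0.281
mean = (0.1924 + 0.3285 + 0.281)/3 = 0.2673

0.2673


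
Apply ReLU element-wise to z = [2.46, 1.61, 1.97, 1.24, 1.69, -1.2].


ReLU(2.46) = max(0, 2.46) = 2.46
ReLU(1.61) = max(0, 1.61) = 1.61
ReLU(1.97) = max(0, 1.97) = 1.97
ReLU(1.24) = max(0, 1.24) = 1.24
ReLU(1.69) = max(0, 1.69) = 1.69
ReLU(-1.2) = max(0, -1.2) = 0.0
result = [2.46, 1.61, 1.97, 1.24, 1.69, 0.0]

[2.46, 1.61, 1.97, 1.24, 1.69, 0.0]


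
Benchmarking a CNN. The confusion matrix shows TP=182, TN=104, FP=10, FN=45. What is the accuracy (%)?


Accuracy = (TP+TN)/(TP+TN+FP+FN)
= (182+104)/(341)
= 286/341 = 83.87%

83.87%


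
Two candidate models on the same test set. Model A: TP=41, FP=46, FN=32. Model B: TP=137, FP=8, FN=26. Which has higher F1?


Model A: P=41/87=0.4713, R=41/73=0.5616, F1=2PR/(P+R)=2TP/(2TP+FP+FN)=82/160=0.5125
Model B: P=137/145=0.9448, R=137/163=0.8405, F1=2PR/(P+R)=2TP/(2TP+FP+FN)=274/308=0.8896
0.5125 < 0.8896 → Model B

Model B


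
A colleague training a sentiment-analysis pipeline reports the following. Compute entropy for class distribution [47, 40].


Probabilities: [47/87, 40/87] ≈ [0.5402, 0.4598]
H = -((47/87)·log₂(47/87) + (40/87)·log₂(40/87))
  = 0.9953 bits

0.9953 bits


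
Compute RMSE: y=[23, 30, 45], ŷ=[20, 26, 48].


MSE = 34/3 = 11.3333
RMSE = √(34/3) = 3.3665

3.3665


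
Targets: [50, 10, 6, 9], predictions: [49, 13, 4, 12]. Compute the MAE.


Absolute errors: |50-49|=1, |10-13|=3, |6-4|=2, |9-12|=3
Sum = 9
MAE = 9/4 = 9/4

9/4


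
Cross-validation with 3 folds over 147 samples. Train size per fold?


Fold size = 147/3 = 49
Training per fold = 147 - 49 = 98

98


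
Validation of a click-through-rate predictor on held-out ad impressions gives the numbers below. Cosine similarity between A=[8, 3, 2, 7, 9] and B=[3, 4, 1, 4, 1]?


A·B = 8·3 + 3·4 + 2·1 + 7·4 + 9·1 = 75
‖A‖ = √207 = 14.3875, ‖B‖ = √43 = 6.5574
cos = 75/(√207·√43) = 75/√8901 = 0.795

0.795


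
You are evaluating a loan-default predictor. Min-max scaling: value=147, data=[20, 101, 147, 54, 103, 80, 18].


min=18, max=147
(147-18)/(147-18) = 129/129 = 1.0

1.0


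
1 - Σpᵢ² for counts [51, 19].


Probabilities: [51/70, 19/70] ≈ [0.7286, 0.2714]
Σpᵢ² = (2601 + 361)/70² = 2962/4900
Gini = 1 - Σpᵢ² = 1 - 2962/4900 = 0.3955

0.3955


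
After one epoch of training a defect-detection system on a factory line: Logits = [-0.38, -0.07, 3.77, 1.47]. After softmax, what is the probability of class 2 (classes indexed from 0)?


Exponentials: e^-0.38=0.6839, e^-0.07=0.9324, e^3.77=43.3801, e^1.47=4.3492
Sum = 49.3456
Softmax = [0.0139, 0.0189, 0.8791, 0.0881]
p[2] = 43.3801/49.3456 = 0.8791

0.8791
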